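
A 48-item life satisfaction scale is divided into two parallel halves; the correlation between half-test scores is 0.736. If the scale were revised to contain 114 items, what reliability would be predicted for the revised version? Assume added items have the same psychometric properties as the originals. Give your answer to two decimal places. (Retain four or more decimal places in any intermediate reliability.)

0.93

Full-test reliability from the split-half r: r_full = 2(0.736)/(1 + 0.736) = 0.8479
Length factor from 48 to 114 items: n = 114/48 = 2.3750
r_new = n·r_full / (1 + (n − 1)·r_full) = 2.0138 / 2.1659 ≈ 0.9298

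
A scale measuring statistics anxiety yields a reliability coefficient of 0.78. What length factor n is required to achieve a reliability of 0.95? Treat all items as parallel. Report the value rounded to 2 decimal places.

n = 0.95(1 − 0.78) / [0.78(1 − 0.95)]
n = 0.2090 / 0.0390 ≈ 5.3590

5.36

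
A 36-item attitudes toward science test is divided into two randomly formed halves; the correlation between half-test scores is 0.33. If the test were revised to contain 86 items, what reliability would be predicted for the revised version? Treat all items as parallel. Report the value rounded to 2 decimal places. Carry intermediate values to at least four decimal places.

First correct the split-half correlation to full-test reliability: r_full = 2 × 0.33 / (1 + 0.33) ≈ 0.4962
Then adjust to 86 items: n = 86/36 = 2.3889
r_new = n·r_full / (1 + (n − 1)·r_full) = 1.1854 / 1.6892 ≈ 0.7018

0.70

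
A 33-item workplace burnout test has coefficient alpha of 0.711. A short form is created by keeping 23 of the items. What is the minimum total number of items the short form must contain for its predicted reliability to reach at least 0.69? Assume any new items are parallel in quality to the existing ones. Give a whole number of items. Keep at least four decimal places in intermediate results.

Short-form reliability: n = 23/33 = 0.6970; r_23 = n·r/(1+(n−1)r) ≈ 0.6316
Length factor from the short form to reach 0.69: n' = 0.69(1 − 0.6316) / [0.6316(1 − 0.69)] ≈ 1.2983
Total items = 1.2983 × 23 = 29.86, rounded up to 30.

30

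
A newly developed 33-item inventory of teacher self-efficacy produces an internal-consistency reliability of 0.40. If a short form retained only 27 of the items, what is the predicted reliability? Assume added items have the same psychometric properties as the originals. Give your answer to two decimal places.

0.35

n = 27/33 = 0.8182
Apply the Spearman-Brown prophecy formula, r' = nr / [1 + (n − 1)r]:
r_new = (0.8182 × 0.40) / (1 + (0.8182 − 1) × 0.40)
r_new = 0.3273 / 0.9273 ≈ 0.3530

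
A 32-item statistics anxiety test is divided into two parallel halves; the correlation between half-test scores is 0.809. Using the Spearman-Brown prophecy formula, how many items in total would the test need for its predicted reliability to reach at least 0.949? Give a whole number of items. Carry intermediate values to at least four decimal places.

71

Corrected full-test reliability: r_full = 2 × 0.809 / (1 + 0.809) ≈ 0.8944
Solve Spearman-Brown for n: n = 0.949(1 − 0.8944) / [0.8944(1 − 0.949)] = 2.1970
Required items = 2.1970 × 32 = 70.30, so 71 items.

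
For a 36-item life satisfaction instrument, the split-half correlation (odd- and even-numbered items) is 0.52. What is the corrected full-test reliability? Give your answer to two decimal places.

r_full = 2r_hh / (1 + r_hh) = 2 × 0.52 / (1 + 0.52)
r_full = 1.0400 / 1.5200 ≈ 0.6842

0.68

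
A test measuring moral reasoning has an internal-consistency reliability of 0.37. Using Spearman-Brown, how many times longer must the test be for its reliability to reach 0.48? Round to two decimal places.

1.57

Rearranging the Spearman-Brown formula for n,
n = r*(1 − r) / [ r (1 − r*) ]
n = [0.48 × 0.63] / [0.37 × 0.52]
n = 0.3024 / 0.1924 ≈ 1.5717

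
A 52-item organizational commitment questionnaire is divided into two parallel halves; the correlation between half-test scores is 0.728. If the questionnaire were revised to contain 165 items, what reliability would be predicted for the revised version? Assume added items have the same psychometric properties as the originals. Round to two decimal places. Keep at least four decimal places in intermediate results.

Full-test reliability from the split-half r: r_full = 2(0.728)/(1 + 0.728) = 0.8426
Length factor from 52 to 165 items: n = 165/52 = 3.1731
r_new = n·r_full / (1 + (n − 1)·r_full) = 2.6737 / 2.8311 ≈ 0.9444

0.94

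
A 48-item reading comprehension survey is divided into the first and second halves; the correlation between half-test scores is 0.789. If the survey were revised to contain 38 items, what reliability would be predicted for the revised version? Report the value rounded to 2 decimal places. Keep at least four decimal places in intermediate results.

0.86

First correct the split-half correlation to full-test reliability: r_full = 2 × 0.789 / (1 + 0.789) ≈ 0.8821
Then adjust to 38 items: n = 38/48 = 0.7917
r_new = n·r_full / (1 + (n − 1)·r_full) = 0.6984 / 0.8163 ≈ 0.8556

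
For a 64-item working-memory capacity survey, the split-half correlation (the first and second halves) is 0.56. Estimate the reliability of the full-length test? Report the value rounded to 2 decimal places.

r_full = 2r_hh / (1 + r_hh) = 2 × 0.56 / (1 + 0.56)
r_full = 1.1200 / 1.5600 ≈ 0.7179

0.72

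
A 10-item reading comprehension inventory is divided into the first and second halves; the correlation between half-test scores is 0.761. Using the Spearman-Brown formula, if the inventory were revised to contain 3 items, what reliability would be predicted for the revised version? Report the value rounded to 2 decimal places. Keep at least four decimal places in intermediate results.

0.66

First correct the split-half correlation to full-test reliability: r_full = 2 × 0.761 / (1 + 0.761) ≈ 0.8643
Length factor from 10 to 3 items: n = 3/10 = 0.3000
r_new = n·r_full / (1 + (n − 1)·r_full) = 0.2593 / 0.3950 ≈ 0.6565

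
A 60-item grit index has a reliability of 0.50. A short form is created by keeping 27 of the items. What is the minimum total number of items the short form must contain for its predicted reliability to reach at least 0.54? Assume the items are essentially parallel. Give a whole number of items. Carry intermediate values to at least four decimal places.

First, r for the 27-item form: n = 27/60 = 0.4500, so r_27 = 0.4500·0.50/(1 + (0.4500 − 1)·0.50) = 0.3103
Length factor from the short form to reach 0.54: n' = 0.54(1 − 0.3103) / [0.3103(1 − 0.54)] ≈ 2.6092
Items = 2.6092 × 27 ≈ 70.45 → 71

71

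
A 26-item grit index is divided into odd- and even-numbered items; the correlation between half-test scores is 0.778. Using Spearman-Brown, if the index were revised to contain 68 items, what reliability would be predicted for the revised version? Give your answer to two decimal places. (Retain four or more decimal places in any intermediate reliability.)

Full-test reliability from the split-half r: r_full = 2(0.778)/(1 + 0.778) = 0.8751
Then adjust to 68 items: n = 68/26 = 2.6154
r_new = n·r_full / (1 + (n − 1)·r_full) = 2.2887 / 2.4136 ≈ 0.9483

0.95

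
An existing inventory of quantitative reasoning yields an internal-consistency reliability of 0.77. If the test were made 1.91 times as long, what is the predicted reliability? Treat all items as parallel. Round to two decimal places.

0.86

Apply the Spearman-Brown prophecy formula, r' = nr / [1 + (n − 1)r]:
r_new = 1.91·0.77 / [1 + (1.91 − 1)·0.77]
r_new = 1.4707 / 1.7007 ≈ 0.8648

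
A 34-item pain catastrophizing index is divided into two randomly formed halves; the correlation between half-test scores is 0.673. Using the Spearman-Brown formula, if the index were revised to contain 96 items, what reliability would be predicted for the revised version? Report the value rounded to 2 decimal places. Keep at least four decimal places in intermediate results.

0.92

First correct the split-half correlation to full-test reliability: r_full = 2 × 0.673 / (1 + 0.673) ≈ 0.8045
Then adjust to 96 items: n = 96/34 = 2.8235
r_new = n·r_full / (1 + (n − 1)·r_full) = 2.2715 / 2.4670 ≈ 0.9208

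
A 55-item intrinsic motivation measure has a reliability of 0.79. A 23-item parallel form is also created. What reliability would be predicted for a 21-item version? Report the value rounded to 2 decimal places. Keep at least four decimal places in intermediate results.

Only the ratio of lengths matters: n = 21/55 = 0.3818
r_{21} = n·r / (1 + (n − 1)·r) = 0.3016 / 0.5116 ≈ 0.5895

0.59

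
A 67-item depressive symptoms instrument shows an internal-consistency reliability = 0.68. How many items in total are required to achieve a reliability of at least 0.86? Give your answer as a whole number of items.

194

Spearman-Brown solved for the length factor n:
n = r*(1 − r) / [ r (1 − r*) ]
n = 0.86(1 − 0.68) / [0.68(1 − 0.86)]
  = 0.2752 / 0.0952 = 2.8908
Items needed = n × 67 = 2.8908 × 67 ≈ 193.68 → round up to 194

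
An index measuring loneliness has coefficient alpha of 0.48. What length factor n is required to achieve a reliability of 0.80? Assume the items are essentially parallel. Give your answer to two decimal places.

Spearman-Brown solved for the length factor n:
n = r*(1 − r) / [ r (1 − r*) ]
n = [0.80 × 0.52] / [0.48 × 0.20]
n = 0.4160 / 0.0960 ≈ 4.3333

4.33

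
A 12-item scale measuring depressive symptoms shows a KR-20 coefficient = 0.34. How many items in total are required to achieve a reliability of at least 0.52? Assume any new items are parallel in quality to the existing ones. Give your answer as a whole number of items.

Spearman-Brown solved for the length factor n:
n = r_target (1 − r_old) / [ r_old (1 − r_target) ]
n = [0.52 × 0.66] / [0.34 × 0.48]
n = 0.3432 / 0.1632 ≈ 2.1029
2.1029 × 12 = 25.23 → 26 items

26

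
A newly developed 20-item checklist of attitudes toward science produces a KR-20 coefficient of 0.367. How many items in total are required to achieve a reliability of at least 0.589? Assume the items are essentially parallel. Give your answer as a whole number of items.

50

Spearman-Brown solved for the length factor n:
n = r_target (1 − r_old) / [ r_old (1 − r_target) ]
n = [0.589 × 0.633] / [0.367 × 0.411]
n = 0.372837 / 0.150837 ≈ 2.4718
2.4718 × 20 = 49.44 → 50 items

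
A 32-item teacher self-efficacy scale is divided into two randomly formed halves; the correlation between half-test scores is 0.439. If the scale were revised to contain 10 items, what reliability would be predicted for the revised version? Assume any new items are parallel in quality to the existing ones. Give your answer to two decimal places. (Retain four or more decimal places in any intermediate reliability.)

First correct the split-half correlation to full-test reliability: r_full = 2 × 0.439 / (1 + 0.439) ≈ 0.6101
Length factor from 32 to 10 items: n = 10/32 = 0.3125
r_new = n·r_full / (1 + (n − 1)·r_full) = 0.1907 / 0.5806 ≈ 0.3285

0.33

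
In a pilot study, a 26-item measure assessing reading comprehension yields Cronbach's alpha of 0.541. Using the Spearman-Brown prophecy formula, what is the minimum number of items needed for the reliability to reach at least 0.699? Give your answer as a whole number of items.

Invert Spearman-Brown to solve for n:
n = r*(1 − r) / [ r (1 − r*) ]
n = 0.699(1 − 0.541) / [0.541(1 − 0.699)]
n = 0.320841 / 0.162841 ≈ 1.9703
So the test needs 1.9703 × 26 ≈ 51.23 items; rounding up, 52.

52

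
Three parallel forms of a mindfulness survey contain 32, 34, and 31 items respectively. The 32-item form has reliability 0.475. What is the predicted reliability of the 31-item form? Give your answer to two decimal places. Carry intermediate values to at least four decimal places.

The 34-item form is not needed; work directly from the 32-item form with n = 31/32 = 0.9688.
r_{31} = n·r / (1 + (n − 1)·r) = 0.4602 / 0.9852 ≈ 0.4671

0.47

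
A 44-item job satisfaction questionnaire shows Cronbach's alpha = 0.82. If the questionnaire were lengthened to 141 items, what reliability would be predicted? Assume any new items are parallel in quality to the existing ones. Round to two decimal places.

Length ratio n = 141/44 = 3.2045
r_new = (3.2045 × 0.82) / (1 + (3.2045 − 1) × 0.82)
     = 2.6277 / 2.8077 = 0.9359

0.94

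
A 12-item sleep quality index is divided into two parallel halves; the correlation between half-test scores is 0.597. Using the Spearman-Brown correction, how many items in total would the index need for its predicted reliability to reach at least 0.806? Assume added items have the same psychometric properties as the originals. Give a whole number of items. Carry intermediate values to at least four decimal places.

r_full = 2(0.597)/(1 + 0.597) = 0.7477
n = r_tgt(1 − r_full) / [r_full(1 − r_tgt)] = 0.806 × 0.2523 / (0.7477 × 0.194) ≈ 1.4019
Items = 1.4019 × 12 ≈ 16.82 → 17

17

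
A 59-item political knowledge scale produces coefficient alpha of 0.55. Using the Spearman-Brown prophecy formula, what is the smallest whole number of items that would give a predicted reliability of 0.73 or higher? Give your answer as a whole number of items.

131

n = 0.73 × (1 − 0.55) / [ 0.55 × (1 − 0.73) ]
  = 0.3285 / 0.1485 = 2.2121
So the test needs 2.2121 × 59 ≈ 130.51 items; rounding up, 131.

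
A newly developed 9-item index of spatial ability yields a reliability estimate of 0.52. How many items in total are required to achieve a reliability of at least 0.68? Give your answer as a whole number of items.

n = 0.68 × (1 − 0.52) / [ 0.52 × (1 − 0.68) ]
  = 0.3264 / 0.1664 = 1.9615
1.9615 × 9 = 17.65 → 18 items

18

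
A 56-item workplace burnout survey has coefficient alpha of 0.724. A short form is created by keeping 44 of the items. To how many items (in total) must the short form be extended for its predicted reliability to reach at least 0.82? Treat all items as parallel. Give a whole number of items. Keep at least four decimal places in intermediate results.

Short-form reliability: n = 44/56 = 0.7857; r_44 = n·r/(1+(n−1)r) ≈ 0.6733
Then solve for n' with r_old = 0.6733, r_target = 0.82: n' = 0.82(1 − 0.6733)/[0.6733(1 − 0.82)] = 2.2105
Items = 2.2105 × 44 ≈ 97.26 → 98

98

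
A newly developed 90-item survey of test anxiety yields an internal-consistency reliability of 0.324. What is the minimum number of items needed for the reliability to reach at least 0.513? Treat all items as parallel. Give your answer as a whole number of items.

n = 0.513(1 − 0.324) / [0.324(1 − 0.513)]
  = 0.346788 / 0.157788 = 2.1978
2.1978 × 90 = 197.80 → 198 items

198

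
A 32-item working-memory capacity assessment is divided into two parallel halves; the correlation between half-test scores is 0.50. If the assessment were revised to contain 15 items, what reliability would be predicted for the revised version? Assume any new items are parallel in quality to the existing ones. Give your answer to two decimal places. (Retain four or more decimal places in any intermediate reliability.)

0.48

Spearman-Brown correction (n = 2): r_full = 2·0.50/(1 + 0.50) = 0.6667
Length factor from 32 to 15 items: n = 15/32 = 0.4688
r_new = n·r_full / (1 + (n − 1)·r_full) = 0.3125 / 0.6458 ≈ 0.4839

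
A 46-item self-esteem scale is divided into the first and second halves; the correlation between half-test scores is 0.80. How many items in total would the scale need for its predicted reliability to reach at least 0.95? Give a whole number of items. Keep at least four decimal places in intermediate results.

110

r_full = 2(0.80)/(1 + 0.80) = 0.8889
n = r_tgt(1 − r_full) / [r_full(1 − r_tgt)] = 0.95 × 0.1111 / (0.8889 × 0.05) ≈ 2.3747
Required items = 2.3747 × 46 = 109.24, so 110 items.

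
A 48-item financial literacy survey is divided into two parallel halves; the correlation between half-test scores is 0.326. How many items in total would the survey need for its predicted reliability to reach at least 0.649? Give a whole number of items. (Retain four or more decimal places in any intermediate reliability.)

92

r_full = 2(0.326)/(1 + 0.326) = 0.4917
Solve Spearman-Brown for n: n = 0.649(1 − 0.4917) / [0.4917(1 − 0.649)] = 1.9114
Items = 1.9114 × 48 ≈ 91.75 → 92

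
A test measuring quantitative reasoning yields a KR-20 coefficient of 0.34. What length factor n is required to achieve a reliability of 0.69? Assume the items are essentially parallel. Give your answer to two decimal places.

Invert Spearman-Brown to solve for n:
n = r_target (1 − r_old) / [ r_old (1 − r_target) ]
n = [0.69 × 0.66] / [0.34 × 0.31]
  = 0.4554 / 0.1054 = 4.3207

4.32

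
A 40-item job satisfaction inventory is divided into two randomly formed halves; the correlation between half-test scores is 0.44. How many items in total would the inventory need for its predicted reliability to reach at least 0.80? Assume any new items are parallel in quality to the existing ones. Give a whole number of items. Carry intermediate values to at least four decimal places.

r_full = 2(0.44)/(1 + 0.44) = 0.6111
Solve Spearman-Brown for n: n = 0.80(1 − 0.6111) / [0.6111(1 − 0.80)] = 2.5456
Required items = 2.5456 × 40 = 101.82, so 102 items.

102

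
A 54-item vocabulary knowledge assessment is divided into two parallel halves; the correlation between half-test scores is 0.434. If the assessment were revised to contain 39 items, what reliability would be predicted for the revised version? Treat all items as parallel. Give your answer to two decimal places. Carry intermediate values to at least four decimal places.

Full-test reliability from the split-half r: r_full = 2(0.434)/(1 + 0.434) = 0.6053
Length factor from 54 to 39 items: n = 39/54 = 0.7222
r_new = n·r_full / (1 + (n − 1)·r_full) = 0.4371 / 0.8318 ≈ 0.5255

0.53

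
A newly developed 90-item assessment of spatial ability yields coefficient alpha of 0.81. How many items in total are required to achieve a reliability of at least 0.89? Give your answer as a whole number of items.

171

Invert Spearman-Brown to solve for n:
n = r_target (1 − r_old) / [ r_old (1 − r_target) ]
n = 0.89(1 − 0.81) / [0.81(1 − 0.89)]
n = 0.1691 / 0.0891 ≈ 1.8979
Items needed = n × 90 = 1.8979 × 90 ≈ 170.81 → round up to 171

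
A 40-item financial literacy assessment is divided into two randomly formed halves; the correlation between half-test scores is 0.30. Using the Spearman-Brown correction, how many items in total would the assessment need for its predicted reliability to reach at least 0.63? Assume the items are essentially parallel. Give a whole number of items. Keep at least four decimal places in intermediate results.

80

r_full = 2(0.30)/(1 + 0.30) = 0.4615
n = r_tgt(1 − r_full) / [r_full(1 − r_tgt)] = 0.63 × 0.5385 / (0.4615 × 0.37) ≈ 1.9868
Required items = 1.9868 × 40 = 79.47, so 80 items.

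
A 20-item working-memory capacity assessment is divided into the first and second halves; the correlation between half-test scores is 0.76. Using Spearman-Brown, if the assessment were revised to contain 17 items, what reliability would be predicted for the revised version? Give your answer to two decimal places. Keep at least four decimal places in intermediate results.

0.84

Spearman-Brown correction (n = 2): r_full = 2·0.76/(1 + 0.76) = 0.8636
Length factor from 20 to 17 items: n = 17/20 = 0.8500
r_new = n·r_full / (1 + (n − 1)·r_full) = 0.7341 / 0.8705 ≈ 0.8433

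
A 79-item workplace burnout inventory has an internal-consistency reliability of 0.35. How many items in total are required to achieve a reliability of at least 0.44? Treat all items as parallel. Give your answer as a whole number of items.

116

Rearranging the Spearman-Brown formula for n,
n = r_target (1 − r_old) / [ r_old (1 − r_target) ]
n = 0.44(1 − 0.35) / [0.35(1 − 0.44)]
  = 0.2860 / 0.1960 = 1.4592
Items needed = n × 79 = 1.4592 × 79 ≈ 115.28 → round up to 116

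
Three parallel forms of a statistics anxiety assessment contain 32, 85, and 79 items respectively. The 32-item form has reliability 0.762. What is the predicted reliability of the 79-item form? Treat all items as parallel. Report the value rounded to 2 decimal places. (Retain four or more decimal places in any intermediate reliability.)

0.89

The 85-item form is not needed; work directly from the 32-item form with n = 79/32 = 2.4688.
r_{79} = n·r / (1 + (n − 1)·r) = 1.8812 / 2.1192 ≈ 0.8877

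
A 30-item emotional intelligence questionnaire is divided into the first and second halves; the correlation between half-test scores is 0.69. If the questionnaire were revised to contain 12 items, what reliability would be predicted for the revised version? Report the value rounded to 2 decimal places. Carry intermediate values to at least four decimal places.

Spearman-Brown correction (n = 2): r_full = 2·0.69/(1 + 0.69) = 0.8166
Length factor from 30 to 12 items: n = 12/30 = 0.4000
r_new = n·r_full / (1 + (n − 1)·r_full) = 0.3266 / 0.5100 ≈ 0.6404

0.64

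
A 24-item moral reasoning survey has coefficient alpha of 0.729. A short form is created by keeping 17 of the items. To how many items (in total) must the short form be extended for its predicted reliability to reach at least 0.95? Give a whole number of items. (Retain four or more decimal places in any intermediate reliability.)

First, r for the 17-item form: n = 17/24 = 0.7083, so r_17 = 0.7083·0.729/(1 + (0.7083 − 1)·0.729) = 0.6558
Length factor from the short form to reach 0.95: n' = 0.95(1 − 0.6558) / [0.6558(1 − 0.95)] ≈ 9.9722
Items = 9.9722 × 17 ≈ 169.53 → 170

170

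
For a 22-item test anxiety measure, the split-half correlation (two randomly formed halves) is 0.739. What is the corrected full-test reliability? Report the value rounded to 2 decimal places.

r_full = 2(0.739) / (1 + 0.739)
r_full = 1.4780 / 1.7390 ≈ 0.8499

0.85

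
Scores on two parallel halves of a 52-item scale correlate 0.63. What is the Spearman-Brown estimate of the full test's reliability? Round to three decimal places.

0.773

The full test is twice the length of either half (n = 2).
r_full = 2r_hh / (1 + r_hh) = 2 × 0.63 / (1 + 0.63)
r_full = 1.2600 / 1.6300 ≈ 0.7730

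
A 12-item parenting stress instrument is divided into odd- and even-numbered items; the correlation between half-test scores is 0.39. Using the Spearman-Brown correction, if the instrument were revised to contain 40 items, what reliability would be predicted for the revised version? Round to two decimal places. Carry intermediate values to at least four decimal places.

0.81

Spearman-Brown correction (n = 2): r_full = 2·0.39/(1 + 0.39) = 0.5612
Then adjust to 40 items: n = 40/12 = 3.3333
r_new = n·r_full / (1 + (n − 1)·r_full) = 1.8706 / 2.3094 ≈ 0.8100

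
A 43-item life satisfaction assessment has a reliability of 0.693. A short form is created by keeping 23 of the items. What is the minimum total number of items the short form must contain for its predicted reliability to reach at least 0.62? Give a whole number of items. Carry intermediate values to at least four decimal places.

32

Short-form reliability: n = 23/43 = 0.5349; r_23 = n·r/(1+(n−1)r) ≈ 0.5470
Length factor from the short form to reach 0.62: n' = 0.62(1 − 0.5470) / [0.5470(1 − 0.62)] ≈ 1.3512
Items = 1.3512 × 23 ≈ 31.08 → 32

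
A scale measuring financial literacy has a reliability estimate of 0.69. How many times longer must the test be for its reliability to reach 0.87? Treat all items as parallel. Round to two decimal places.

3.01

Spearman-Brown solved for the length factor n:
n = r*(1 − r) / [ r (1 − r*) ]
n = 0.87(1 − 0.69) / [0.69(1 − 0.87)]
  = 0.2697 / 0.0897 = 3.0067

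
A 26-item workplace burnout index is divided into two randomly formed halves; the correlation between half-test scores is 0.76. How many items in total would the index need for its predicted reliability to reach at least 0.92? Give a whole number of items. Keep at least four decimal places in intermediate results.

r_full = 2(0.76)/(1 + 0.76) = 0.8636
Solve Spearman-Brown for n: n = 0.92(1 − 0.8636) / [0.8636(1 − 0.92)] = 1.8164
Items = 1.8164 × 26 ≈ 47.23 → 48

48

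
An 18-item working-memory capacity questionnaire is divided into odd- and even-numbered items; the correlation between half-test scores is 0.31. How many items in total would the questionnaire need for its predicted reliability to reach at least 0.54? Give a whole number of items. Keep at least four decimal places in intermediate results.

Corrected full-test reliability: r_full = 2 × 0.31 / (1 + 0.31) ≈ 0.4733
n = r_tgt(1 − r_full) / [r_full(1 − r_tgt)] = 0.54 × 0.5267 / (0.4733 × 0.46) ≈ 1.3064
Required items = 1.3064 × 18 = 23.52, so 24 items.

24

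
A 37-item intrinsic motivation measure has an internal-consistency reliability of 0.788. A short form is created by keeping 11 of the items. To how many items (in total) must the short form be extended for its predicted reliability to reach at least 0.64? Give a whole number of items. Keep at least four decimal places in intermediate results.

Short-form reliability: n = 11/37 = 0.2973; r_11 = n·r/(1+(n−1)r) ≈ 0.5250
Then solve for n' with r_old = 0.5250, r_target = 0.64: n' = 0.64(1 − 0.5250)/[0.5250(1 − 0.64)] = 1.6085
Items = 1.6085 × 11 ≈ 17.69 → 18

18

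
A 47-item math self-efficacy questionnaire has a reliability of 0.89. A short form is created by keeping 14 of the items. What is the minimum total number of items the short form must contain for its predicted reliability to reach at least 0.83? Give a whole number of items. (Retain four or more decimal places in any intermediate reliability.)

First, r for the 14-item form: n = 14/47 = 0.2979, so r_14 = 0.2979·0.89/(1 + (0.2979 − 1)·0.89) = 0.7068
Then solve for n' with r_old = 0.7068, r_target = 0.83: n' = 0.83(1 − 0.7068)/[0.7068(1 − 0.83)] = 2.0253
Items = 2.0253 × 14 ≈ 28.35 → 29

29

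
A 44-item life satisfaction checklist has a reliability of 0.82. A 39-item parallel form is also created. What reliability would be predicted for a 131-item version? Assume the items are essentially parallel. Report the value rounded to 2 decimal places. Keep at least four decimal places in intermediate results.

0.93

The 39-item form is not needed; work directly from the 44-item form with n = 131/44 = 2.9773.
r_{131} = n·r / (1 + (n − 1)·r) = 2.4414 / 2.6214 ≈ 0.9313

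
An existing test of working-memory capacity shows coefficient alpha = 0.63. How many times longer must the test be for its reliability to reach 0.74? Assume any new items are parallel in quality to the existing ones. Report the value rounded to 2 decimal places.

1.67

Rearranging the Spearman-Brown formula for n,
n = r*(1 − r) / [ r (1 − r*) ]
n = [0.74 × 0.37] / [0.63 × 0.26]
  = 0.2738 / 0.1638 = 1.6716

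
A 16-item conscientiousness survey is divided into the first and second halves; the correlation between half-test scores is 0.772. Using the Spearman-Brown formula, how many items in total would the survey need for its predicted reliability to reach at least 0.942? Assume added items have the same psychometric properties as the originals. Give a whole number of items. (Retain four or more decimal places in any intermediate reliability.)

Corrected full-test reliability: r_full = 2 × 0.772 / (1 + 0.772) ≈ 0.8713
n = r_tgt(1 − r_full) / [r_full(1 − r_tgt)] = 0.942 × 0.1287 / (0.8713 × 0.058) ≈ 2.3990
Items = 2.3990 × 16 ≈ 38.38 → 39

39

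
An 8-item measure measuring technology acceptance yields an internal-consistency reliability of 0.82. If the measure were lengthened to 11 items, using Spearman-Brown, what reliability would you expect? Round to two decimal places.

0.86

The new length is 11/8 = 1.375 times the old.
By Spearman-Brown, r_new = n r / (1 + (n − 1) r).
r_new = (1.375 × 0.82) / (1 + (1.375 − 1) × 0.82)
     = 1.1275 / 1.3075 = 0.8623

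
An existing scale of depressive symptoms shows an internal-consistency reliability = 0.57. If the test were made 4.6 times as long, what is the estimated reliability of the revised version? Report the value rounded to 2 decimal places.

0.86

Spearman-Brown: r_new = n·r / (1 + (n − 1)·r)
r_new = 4.6·0.57 / [1 + (4.6 − 1)·0.57]
     = 2.6220 / 3.0520 = 0.8591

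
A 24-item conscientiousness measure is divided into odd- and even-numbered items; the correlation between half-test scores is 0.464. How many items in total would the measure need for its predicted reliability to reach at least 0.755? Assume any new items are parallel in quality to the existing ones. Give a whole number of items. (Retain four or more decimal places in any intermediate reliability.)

Corrected full-test reliability: r_full = 2 × 0.464 / (1 + 0.464) ≈ 0.6339
n = r_tgt(1 − r_full) / [r_full(1 − r_tgt)] = 0.755 × 0.3661 / (0.6339 × 0.245) ≈ 1.7798
Items = 1.7798 × 24 ≈ 42.72 → 43

43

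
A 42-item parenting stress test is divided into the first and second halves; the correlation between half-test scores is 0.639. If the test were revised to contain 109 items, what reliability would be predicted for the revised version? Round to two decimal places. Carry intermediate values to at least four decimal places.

0.90

Spearman-Brown correction (n = 2): r_full = 2·0.639/(1 + 0.639) = 0.7797
Then adjust to 109 items: n = 109/42 = 2.5952
r_new = n·r_full / (1 + (n − 1)·r_full) = 2.0235 / 2.2438 ≈ 0.9018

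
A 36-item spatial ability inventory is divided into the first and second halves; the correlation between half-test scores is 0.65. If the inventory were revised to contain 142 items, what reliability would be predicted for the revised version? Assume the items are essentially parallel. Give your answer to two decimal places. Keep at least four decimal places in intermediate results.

0.94

Full-test reliability from the split-half r: r_full = 2(0.65)/(1 + 0.65) = 0.7879
Length factor from 36 to 142 items: n = 142/36 = 3.9444
r_new = n·r_full / (1 + (n − 1)·r_full) = 3.1078 / 3.3199 ≈ 0.9361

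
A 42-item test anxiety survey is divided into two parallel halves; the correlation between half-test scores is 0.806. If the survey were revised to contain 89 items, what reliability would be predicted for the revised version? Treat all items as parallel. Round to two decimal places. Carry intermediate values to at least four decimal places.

0.95

Spearman-Brown correction (n = 2): r_full = 2·0.806/(1 + 0.806) = 0.8926
Then adjust to 89 items: n = 89/42 = 2.1190
r_new = n·r_full / (1 + (n − 1)·r_full) = 1.8914 / 1.9988 ≈ 0.9463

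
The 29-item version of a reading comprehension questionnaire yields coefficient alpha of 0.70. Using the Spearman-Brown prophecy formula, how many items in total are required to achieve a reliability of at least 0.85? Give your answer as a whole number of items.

n = 0.85 × (1 − 0.70) / [ 0.70 × (1 − 0.85) ]
  = 0.2550 / 0.1050 = 2.4286
So the test needs 2.4286 × 29 ≈ 70.43 items; rounding up, 71.

71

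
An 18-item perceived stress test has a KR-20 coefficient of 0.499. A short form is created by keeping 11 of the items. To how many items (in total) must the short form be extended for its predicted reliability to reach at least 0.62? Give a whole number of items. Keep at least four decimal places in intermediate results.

30

First, r for the 11-item form: n = 11/18 = 0.6111, so r_11 = 0.6111·0.499/(1 + (0.6111 − 1)·0.499) = 0.3784
Length factor from the short form to reach 0.62: n' = 0.62(1 − 0.3784) / [0.3784(1 − 0.62)] ≈ 2.6802
Total items = 2.6802 × 11 = 29.48, rounded up to 30.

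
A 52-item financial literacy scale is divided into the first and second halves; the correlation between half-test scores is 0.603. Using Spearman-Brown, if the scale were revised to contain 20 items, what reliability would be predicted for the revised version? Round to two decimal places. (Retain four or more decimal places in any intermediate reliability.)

First correct the split-half correlation to full-test reliability: r_full = 2 × 0.603 / (1 + 0.603) ≈ 0.7523
Length factor from 52 to 20 items: n = 20/52 = 0.3846
r_new = n·r_full / (1 + (n − 1)·r_full) = 0.2893 / 0.5370 ≈ 0.5387

0.54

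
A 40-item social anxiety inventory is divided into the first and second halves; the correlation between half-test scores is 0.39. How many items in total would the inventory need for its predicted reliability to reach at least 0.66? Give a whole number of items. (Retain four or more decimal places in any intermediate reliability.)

r_full = 2(0.39)/(1 + 0.39) = 0.5612
n = r_tgt(1 − r_full) / [r_full(1 − r_tgt)] = 0.66 × 0.4388 / (0.5612 × 0.34) ≈ 1.5178
Items = 1.5178 × 40 ≈ 60.71 → 61

61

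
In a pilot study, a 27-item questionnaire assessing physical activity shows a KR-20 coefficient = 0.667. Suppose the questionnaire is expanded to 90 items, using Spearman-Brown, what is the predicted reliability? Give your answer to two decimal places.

The new length is 90/27 = 3.3333 times the old.
By Spearman-Brown, r_new = n r / (1 + (n − 1) r).
r_new = (3.3333 × 0.667) / (1 + (3.3333 − 1) × 0.667)
r_new = 2.2233 / 2.5563 ≈ 0.8697

0.87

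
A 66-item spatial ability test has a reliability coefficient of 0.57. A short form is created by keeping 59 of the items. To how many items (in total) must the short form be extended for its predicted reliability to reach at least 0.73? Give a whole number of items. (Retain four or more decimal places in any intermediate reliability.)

First, r for the 59-item form: n = 59/66 = 0.8939, so r_59 = 0.8939·0.57/(1 + (0.8939 − 1)·0.57) = 0.5423
Length factor from the short form to reach 0.73: n' = 0.73(1 − 0.5423) / [0.5423(1 − 0.73)] ≈ 2.2819
Items = 2.2819 × 59 ≈ 134.63 → 135

135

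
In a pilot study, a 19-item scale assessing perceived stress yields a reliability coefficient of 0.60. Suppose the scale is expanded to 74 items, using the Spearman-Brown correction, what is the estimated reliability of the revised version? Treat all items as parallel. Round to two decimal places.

0.85

The new length is 74/19 = 3.8947 times the old.
Apply the Spearman-Brown prophecy formula, r' = nr / [1 + (n − 1)r]:
r_new = 3.8947·0.60 / [1 + (3.8947 − 1)·0.60]
     = 2.3368 / 2.7368 = 0.8538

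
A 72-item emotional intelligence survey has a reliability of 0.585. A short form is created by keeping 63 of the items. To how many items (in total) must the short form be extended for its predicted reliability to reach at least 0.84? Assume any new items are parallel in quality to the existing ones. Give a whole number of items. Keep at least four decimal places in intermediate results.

269

Short-form reliability: n = 63/72 = 0.8750; r_63 = n·r/(1+(n−1)r) ≈ 0.5523
Length factor from the short form to reach 0.84: n' = 0.84(1 − 0.5523) / [0.5523(1 − 0.84)] ≈ 4.2557
Items = 4.2557 × 63 ≈ 268.11 → 269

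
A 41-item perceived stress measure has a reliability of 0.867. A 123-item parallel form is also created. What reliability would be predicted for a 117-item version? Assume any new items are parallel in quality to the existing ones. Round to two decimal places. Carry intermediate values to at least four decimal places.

Only the ratio of lengths matters: n = 117/41 = 2.8537
r_{117} = n·r / (1 + (n − 1)·r) = 2.4742 / 2.6072 ≈ 0.9490

0.95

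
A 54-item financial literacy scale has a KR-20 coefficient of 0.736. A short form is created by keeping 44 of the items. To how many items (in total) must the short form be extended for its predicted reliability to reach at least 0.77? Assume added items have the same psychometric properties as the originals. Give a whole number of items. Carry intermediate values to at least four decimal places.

65

First, r for the 44-item form: n = 44/54 = 0.8148, so r_44 = 0.8148·0.736/(1 + (0.8148 − 1)·0.736) = 0.6943
Length factor from the short form to reach 0.77: n' = 0.77(1 − 0.6943) / [0.6943(1 − 0.77)] ≈ 1.4740
Items = 1.4740 × 44 ≈ 64.86 → 65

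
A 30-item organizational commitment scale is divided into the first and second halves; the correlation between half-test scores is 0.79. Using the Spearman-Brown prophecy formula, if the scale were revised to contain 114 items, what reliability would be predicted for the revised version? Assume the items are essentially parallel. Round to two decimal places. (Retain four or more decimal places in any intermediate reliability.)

0.97

Full-test reliability from the split-half r: r_full = 2(0.79)/(1 + 0.79) = 0.8827
Then adjust to 114 items: n = 114/30 = 3.8000
r_new = n·r_full / (1 + (n − 1)·r_full) = 3.3543 / 3.4716 ≈ 0.9662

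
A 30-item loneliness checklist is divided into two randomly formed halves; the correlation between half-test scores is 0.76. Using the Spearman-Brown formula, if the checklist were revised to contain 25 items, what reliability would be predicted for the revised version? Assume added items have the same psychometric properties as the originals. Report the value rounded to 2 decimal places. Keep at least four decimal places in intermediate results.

First correct the split-half correlation to full-test reliability: r_full = 2 × 0.76 / (1 + 0.76) ≈ 0.8636
Length factor from 30 to 25 items: n = 25/30 = 0.8333
r_new = n·r_full / (1 + (n − 1)·r_full) = 0.7196 / 0.8560 ≈ 0.8407

0.84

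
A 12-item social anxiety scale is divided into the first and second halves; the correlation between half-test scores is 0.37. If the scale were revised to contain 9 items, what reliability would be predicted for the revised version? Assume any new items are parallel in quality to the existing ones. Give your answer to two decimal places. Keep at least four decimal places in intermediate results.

0.47

First correct the split-half correlation to full-test reliability: r_full = 2 × 0.37 / (1 + 0.37) ≈ 0.5401
Length factor from 12 to 9 items: n = 9/12 = 0.7500
r_new = n·r_full / (1 + (n − 1)·r_full) = 0.4051 / 0.8650 ≈ 0.4683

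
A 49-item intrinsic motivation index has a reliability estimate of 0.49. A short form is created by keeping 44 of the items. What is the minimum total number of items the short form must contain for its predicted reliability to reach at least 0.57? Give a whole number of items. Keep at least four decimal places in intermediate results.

Short-form reliability: n = 44/49 = 0.8980; r_44 = n·r/(1+(n−1)r) ≈ 0.4632
Then solve for n' with r_old = 0.4632, r_target = 0.57: n' = 0.57(1 − 0.4632)/[0.4632(1 − 0.57)] = 1.5362
Total items = 1.5362 × 44 = 67.59, rounded up to 68.

68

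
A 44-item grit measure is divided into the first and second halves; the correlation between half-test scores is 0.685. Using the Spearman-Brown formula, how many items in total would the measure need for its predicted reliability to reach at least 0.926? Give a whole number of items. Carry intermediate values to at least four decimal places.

r_full = 2(0.685)/(1 + 0.685) = 0.8131
n = r_tgt(1 − r_full) / [r_full(1 − r_tgt)] = 0.926 × 0.1869 / (0.8131 × 0.074) ≈ 2.8764
Required items = 2.8764 × 44 = 126.56, so 127 items.

127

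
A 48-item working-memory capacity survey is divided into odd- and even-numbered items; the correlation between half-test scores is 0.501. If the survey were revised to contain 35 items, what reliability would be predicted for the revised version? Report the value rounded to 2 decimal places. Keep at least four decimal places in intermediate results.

0.59

First correct the split-half correlation to full-test reliability: r_full = 2 × 0.501 / (1 + 0.501) ≈ 0.6676
Length factor from 48 to 35 items: n = 35/48 = 0.7292
r_new = n·r_full / (1 + (n − 1)·r_full) = 0.4868 / 0.8192 ≈ 0.5942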